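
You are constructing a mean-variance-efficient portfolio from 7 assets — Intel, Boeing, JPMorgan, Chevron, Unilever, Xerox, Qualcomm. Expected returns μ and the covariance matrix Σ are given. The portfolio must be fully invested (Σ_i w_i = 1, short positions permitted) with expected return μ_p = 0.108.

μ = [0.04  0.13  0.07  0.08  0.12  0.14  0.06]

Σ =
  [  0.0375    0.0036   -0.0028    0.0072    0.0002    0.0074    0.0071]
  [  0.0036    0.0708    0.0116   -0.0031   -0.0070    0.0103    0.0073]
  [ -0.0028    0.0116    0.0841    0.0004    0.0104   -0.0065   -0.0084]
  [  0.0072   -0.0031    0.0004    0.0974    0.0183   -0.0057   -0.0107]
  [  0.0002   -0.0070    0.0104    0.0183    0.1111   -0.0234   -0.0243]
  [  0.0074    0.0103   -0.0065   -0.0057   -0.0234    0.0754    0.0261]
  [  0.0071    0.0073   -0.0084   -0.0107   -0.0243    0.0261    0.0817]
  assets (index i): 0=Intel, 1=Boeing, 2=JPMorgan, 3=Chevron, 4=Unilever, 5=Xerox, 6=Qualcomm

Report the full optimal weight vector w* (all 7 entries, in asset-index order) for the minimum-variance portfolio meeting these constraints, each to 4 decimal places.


u=Σ⁻¹μ = [0.3164  1.5494  0.6454  0.7332  1.5395  2.0141  0.5453]
v=Σ⁻¹𝟙 = [20.3870  9.8777  11.7361  8.7344  12.0153  11.1809  11.9380]
a=μᵀu=0.817342  b=𝟙ᵀu=7.343303  c=𝟙ᵀv=85.869386  D=ac−b²=16.260559
λ₁=(c·0.108−b)/D = (85.869386·0.108−7.343303)/16.260559 = 0.118728
λ₂=(a−b·0.108)/D = (0.817342−7.343303·0.108)/16.260559 = 0.001492
w* = 0.118728·u + 0.001492·v:
  w_0 = 0.118728·0.3164 + 0.001492·20.3870 = 0.0680  (Intel)
  w_1 = 0.118728·1.5494 + 0.001492·9.8777 = 0.1987  (Boeing)
  w_2 = 0.118728·0.6454 + 0.001492·11.7361 = 0.0941  (JPMorgan)
  w_3 = 0.118728·0.7332 + 0.001492·8.7344 = 0.1001  (Chevron)
  w_4 = 0.118728·1.5395 + 0.001492·12.0153 = 0.2007  (Unilever)
  w_5 = 0.118728·2.0141 + 0.001492·11.1809 = 0.2558  (Xerox)
  w_6 = 0.118728·0.5453 + 0.001492·11.9380 = 0.0826  (Qualcomm)
Σw_i=1.0000  μᵀw=0.1080
σ²=wᵀΣw=λ₁·μ_p+λ₂ = 0.118728·0.108 + 0.001492 = 0.014315 ≈ 0.0143

0.0680  0.1987  0.0941  0.1001  0.2007  0.2558  0.0826


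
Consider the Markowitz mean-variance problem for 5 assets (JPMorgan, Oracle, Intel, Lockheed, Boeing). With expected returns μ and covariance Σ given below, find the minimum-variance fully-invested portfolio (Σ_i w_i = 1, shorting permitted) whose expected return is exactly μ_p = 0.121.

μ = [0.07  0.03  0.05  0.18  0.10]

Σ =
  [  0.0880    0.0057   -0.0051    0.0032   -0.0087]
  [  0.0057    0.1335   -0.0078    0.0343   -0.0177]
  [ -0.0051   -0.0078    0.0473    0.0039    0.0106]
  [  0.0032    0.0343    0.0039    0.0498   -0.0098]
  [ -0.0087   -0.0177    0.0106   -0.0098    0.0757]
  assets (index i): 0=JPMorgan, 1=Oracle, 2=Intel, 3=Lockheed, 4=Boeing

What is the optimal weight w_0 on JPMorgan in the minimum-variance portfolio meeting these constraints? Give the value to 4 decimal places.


g=Σ⁻¹μ = [0.8739  -0.6783  0.2798  4.3553  1.7875]
h=Σ⁻¹𝟙 = [12.9996  5.7517  18.5945  16.9038  15.6335]
a=μᵀg=1.017523  b=𝟙ᵀg=6.618279  c=𝟙ᵀh=69.883143  D=ac−b²=27.306064
λ₁=(c·0.121−b)/D = (69.883143·0.121−6.618279)/27.306064 = 0.067296
λ₂=(a−b·0.121)/D = (1.017523−6.618279·0.121)/27.306064 = 0.007936
w* = 0.067296·g + 0.007936·h:
  w_0 = 0.067296·0.8739 + 0.007936·12.9996 = 0.1620  (JPMorgan)
  w_1 = 0.067296·-0.6783 + 0.007936·5.7517 = 0.0000  (Oracle)
  w_2 = 0.067296·0.2798 + 0.007936·18.5945 = 0.1664  (Intel)
  w_3 = 0.067296·4.3553 + 0.007936·16.9038 = 0.4272  (Lockheed)
  w_4 = 0.067296·1.7875 + 0.007936·15.6335 = 0.2444  (Boeing)
Σw_i=1.0000  μᵀw=0.1210
σ²=wᵀΣw=λ₁·μ_p+λ₂ = 0.067296·0.121 + 0.007936 = 0.016079 ≈ 0.0161

0.1620


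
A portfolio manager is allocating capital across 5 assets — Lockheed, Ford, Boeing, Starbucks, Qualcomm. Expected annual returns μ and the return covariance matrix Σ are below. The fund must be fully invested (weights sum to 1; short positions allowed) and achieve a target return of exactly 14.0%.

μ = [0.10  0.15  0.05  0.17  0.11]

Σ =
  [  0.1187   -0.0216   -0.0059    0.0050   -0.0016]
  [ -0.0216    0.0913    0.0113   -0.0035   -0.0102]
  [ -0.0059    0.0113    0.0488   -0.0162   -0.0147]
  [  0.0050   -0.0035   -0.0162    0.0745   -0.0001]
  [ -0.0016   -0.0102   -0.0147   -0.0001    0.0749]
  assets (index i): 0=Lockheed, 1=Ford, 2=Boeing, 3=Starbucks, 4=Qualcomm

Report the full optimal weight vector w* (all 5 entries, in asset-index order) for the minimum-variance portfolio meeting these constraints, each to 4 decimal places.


u=Σ⁻¹μ = [1.2342  2.0050  2.3087  2.7982  2.2249]
v=Σ⁻¹𝟙 = [11.8235  12.9692  32.1870  20.2668  21.7140]
a=μᵀu=1.260042  b=𝟙ᵀu=10.570974  c=𝟙ᵀv=98.960461  D=ac−b²=12.948811
λ₁=(c·0.140−b)/D = (98.960461·0.140−10.570974)/12.948811 = 0.253575
λ₂=(a−b·0.140)/D = (1.260042−10.570974·0.140)/12.948811 = -0.016982
w* = 0.253575·u + -0.016982·v:
  w_0 = 0.253575·1.2342 + -0.016982·11.8235 = 0.1122  (Lockheed)
  w_1 = 0.253575·2.0050 + -0.016982·12.9692 = 0.2882  (Ford)
  w_2 = 0.253575·2.3087 + -0.016982·32.1870 = 0.0388  (Boeing)
  w_3 = 0.253575·2.7982 + -0.016982·20.2668 = 0.3654  (Starbucks)
  w_4 = 0.253575·2.2249 + -0.016982·21.7140 = 0.1954  (Qualcomm)
Σw_i=1.0000  μᵀw=0.1400
σ²=wᵀΣw=λ₁·μ_p+λ₂ = 0.253575·0.140 + -0.016982 = 0.018519 ≈ 0.0185

0.1122  0.2882  0.0388  0.3654  0.1954


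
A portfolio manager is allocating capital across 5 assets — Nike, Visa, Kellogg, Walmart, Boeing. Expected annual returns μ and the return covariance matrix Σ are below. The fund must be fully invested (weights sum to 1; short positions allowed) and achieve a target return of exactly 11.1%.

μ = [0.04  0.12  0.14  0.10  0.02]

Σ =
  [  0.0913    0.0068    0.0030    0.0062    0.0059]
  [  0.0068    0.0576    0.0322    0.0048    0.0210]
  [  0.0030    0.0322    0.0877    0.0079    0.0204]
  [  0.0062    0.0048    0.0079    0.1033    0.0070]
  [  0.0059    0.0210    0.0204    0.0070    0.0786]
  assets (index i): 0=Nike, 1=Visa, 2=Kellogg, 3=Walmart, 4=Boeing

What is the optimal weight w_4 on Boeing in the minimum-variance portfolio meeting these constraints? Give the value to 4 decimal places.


-0.0221

x=Σ⁻¹μ = [0.2632  1.5898  1.0536  0.8343  -0.5378]
y=Σ⁻¹𝟙 = [9.0268  10.2105  4.9352  7.7893  7.3425]
a=μᵀx=0.421478  b=𝟙ᵀx=3.203044  c=𝟙ᵀy=39.304317  D=ac−b²=6.306413
λ₁=(c·0.111−b)/D = (39.304317·0.111−3.203044)/6.306413 = 0.183898
λ₂=(a−b·0.111)/D = (0.421478−3.203044·0.111)/6.306413 = 0.010456
w* = 0.183898·x + 0.010456·y:
  w_0 = 0.183898·0.2632 + 0.010456·9.0268 = 0.1428  (Nike)
  w_1 = 0.183898·1.5898 + 0.010456·10.2105 = 0.3991  (Visa)
  w_2 = 0.183898·1.0536 + 0.010456·4.9352 = 0.2454  (Kellogg)
  w_3 = 0.183898·0.8343 + 0.010456·7.7893 = 0.2349  (Walmart)
  w_4 = 0.183898·-0.5378 + 0.010456·7.3425 = -0.0221  (Boeing)
Σw_i=1.0000  μᵀw=0.1110
σ²=wᵀΣw=λ₁·μ_p+λ₂ = 0.183898·0.111 + 0.010456 = 0.030869 ≈ 0.0309


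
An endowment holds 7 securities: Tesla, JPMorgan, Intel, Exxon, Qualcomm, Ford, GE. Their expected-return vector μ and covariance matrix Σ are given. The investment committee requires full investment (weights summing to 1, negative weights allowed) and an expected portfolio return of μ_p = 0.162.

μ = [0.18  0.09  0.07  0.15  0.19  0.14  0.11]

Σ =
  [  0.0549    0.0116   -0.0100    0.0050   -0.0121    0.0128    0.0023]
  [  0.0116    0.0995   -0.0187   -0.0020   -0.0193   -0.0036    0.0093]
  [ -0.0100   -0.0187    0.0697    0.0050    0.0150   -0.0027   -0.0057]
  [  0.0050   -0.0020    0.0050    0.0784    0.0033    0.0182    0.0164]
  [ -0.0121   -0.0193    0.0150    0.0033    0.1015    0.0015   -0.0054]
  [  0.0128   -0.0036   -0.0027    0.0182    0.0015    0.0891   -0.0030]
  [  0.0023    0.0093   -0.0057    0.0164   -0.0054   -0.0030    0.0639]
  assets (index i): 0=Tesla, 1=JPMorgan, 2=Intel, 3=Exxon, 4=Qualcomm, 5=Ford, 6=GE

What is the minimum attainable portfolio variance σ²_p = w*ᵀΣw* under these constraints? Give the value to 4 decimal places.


0.0166

u=Σ⁻¹μ = [3.4233  1.1285  1.3916  0.9862  2.3247  0.9788  1.5474]
v=Σ⁻¹𝟙 = [18.4863  12.8614  19.0427  4.9639  12.1911  8.9498  14.9873]
a=μᵀu=1.712040  b=𝟙ᵀu=11.780516  c=𝟙ᵀv=91.482492  D=ac−b²=17.841116
λ₁=(c·0.162−b)/D = (91.482492·0.162−11.780516)/17.841116 = 0.170373
λ₂=(a−b·0.162)/D = (1.712040−11.780516·0.162)/17.841116 = -0.011008
w* = 0.170373·u + -0.011008·v:
  w_0 = 0.170373·3.4233 + -0.011008·18.4863 = 0.3797  (Tesla)
  w_1 = 0.170373·1.1285 + -0.011008·12.8614 = 0.0507  (JPMorgan)
  w_2 = 0.170373·1.3916 + -0.011008·19.0427 = 0.0275  (Intel)
  w_3 = 0.170373·0.9862 + -0.011008·4.9639 = 0.1134  (Exxon)
  w_4 = 0.170373·2.3247 + -0.011008·12.1911 = 0.2619  (Qualcomm)
  w_5 = 0.170373·0.9788 + -0.011008·8.9498 = 0.0682  (Ford)
  w_6 = 0.170373·1.5474 + -0.011008·14.9873 = 0.0986  (GE)
Σw_i=1.0000  μᵀw=0.1620
σ²=wᵀΣw=λ₁·μ_p+λ₂ = 0.170373·0.162 + -0.011008 = 0.016592 ≈ 0.0166


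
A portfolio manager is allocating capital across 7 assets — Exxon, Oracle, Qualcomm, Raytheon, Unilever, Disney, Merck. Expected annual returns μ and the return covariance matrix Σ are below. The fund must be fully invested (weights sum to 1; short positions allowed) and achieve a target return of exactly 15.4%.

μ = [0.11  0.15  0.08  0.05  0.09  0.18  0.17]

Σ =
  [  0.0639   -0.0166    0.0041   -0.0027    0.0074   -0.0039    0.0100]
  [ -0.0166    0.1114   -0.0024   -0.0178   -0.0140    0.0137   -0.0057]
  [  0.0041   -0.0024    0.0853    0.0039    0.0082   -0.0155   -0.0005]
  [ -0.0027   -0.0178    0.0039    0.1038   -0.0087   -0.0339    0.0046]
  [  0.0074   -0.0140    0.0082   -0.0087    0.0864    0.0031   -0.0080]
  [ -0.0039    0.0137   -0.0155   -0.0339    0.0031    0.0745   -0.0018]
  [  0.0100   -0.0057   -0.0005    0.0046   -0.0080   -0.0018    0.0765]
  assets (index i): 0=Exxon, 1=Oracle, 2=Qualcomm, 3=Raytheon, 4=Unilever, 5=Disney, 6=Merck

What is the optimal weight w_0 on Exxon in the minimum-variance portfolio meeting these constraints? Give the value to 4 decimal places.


x=Σ⁻¹μ = [1.8939  1.8329  1.2979  1.8893  1.3307  3.3063  2.2231]
y=Σ⁻¹𝟙 = [17.2963  14.5621  13.3997  20.2981  13.5631  23.4178  12.7324]
a=μᵀx=1.774389  b=𝟙ᵀx=13.774191  c=𝟙ᵀy=115.269597  D=ac−b²=14.804800
λ₁=(c·0.154−b)/D = (115.269597·0.154−13.774191)/14.804800 = 0.268651
λ₂=(a−b·0.154)/D = (1.774389−13.774191·0.154)/14.804800 = -0.023427
w* = 0.268651·x + -0.023427·y:
  w_0 = 0.268651·1.8939 + -0.023427·17.2963 = 0.1036  (Exxon)
  w_1 = 0.268651·1.8329 + -0.023427·14.5621 = 0.1513  (Oracle)
  w_2 = 0.268651·1.2979 + -0.023427·13.3997 = 0.0348  (Qualcomm)
  w_3 = 0.268651·1.8893 + -0.023427·20.2981 = 0.0320  (Raytheon)
  w_4 = 0.268651·1.3307 + -0.023427·13.5631 = 0.0398  (Unilever)
  w_5 = 0.268651·3.3063 + -0.023427·23.4178 = 0.3396  (Disney)
  w_6 = 0.268651·2.2231 + -0.023427·12.7324 = 0.2989  (Merck)
Σw_i=1.0000  μᵀw=0.1540
σ²=wᵀΣw=λ₁·μ_p+λ₂ = 0.268651·0.154 + -0.023427 = 0.017945 ≈ 0.0179

0.1036


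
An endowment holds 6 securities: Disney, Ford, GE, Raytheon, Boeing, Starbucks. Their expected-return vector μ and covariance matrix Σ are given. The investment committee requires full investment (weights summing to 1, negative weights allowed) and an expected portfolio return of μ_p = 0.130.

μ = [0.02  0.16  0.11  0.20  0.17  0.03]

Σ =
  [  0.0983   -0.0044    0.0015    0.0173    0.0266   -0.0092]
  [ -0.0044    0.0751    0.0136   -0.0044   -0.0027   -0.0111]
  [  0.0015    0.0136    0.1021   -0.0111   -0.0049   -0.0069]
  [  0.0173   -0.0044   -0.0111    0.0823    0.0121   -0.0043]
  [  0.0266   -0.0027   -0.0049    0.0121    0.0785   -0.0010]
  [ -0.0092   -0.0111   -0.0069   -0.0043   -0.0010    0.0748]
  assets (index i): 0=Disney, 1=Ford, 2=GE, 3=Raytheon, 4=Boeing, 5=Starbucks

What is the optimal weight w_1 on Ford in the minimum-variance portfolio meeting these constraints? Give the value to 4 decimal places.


p=Σ⁻¹μ = [-0.6669  2.2358  1.2381  2.5887  2.1587  0.9427]
q=Σ⁻¹𝟙 = [7.6421  15.6331  10.6548  12.3576  9.6823  18.4515]
a=μᵀp=1.393596  b=𝟙ᵀp=8.497229  c=𝟙ᵀq=74.421483  D=ac−b²=31.510564
λ₁=(c·0.130−b)/D = (74.421483·0.130−8.497229)/31.510564 = 0.037370
λ₂=(a−b·0.130)/D = (1.393596−8.497229·0.130)/31.510564 = 0.009170
w* = 0.037370·p + 0.009170·q:
  w_0 = 0.037370·-0.6669 + 0.009170·7.6421 = 0.0452  (Disney)
  w_1 = 0.037370·2.2358 + 0.009170·15.6331 = 0.2269  (Ford)
  w_2 = 0.037370·1.2381 + 0.009170·10.6548 = 0.1440  (GE)
  w_3 = 0.037370·2.5887 + 0.009170·12.3576 = 0.2101  (Raytheon)
  w_4 = 0.037370·2.1587 + 0.009170·9.6823 = 0.1695  (Boeing)
  w_5 = 0.037370·0.9427 + 0.009170·18.4515 = 0.2044  (Starbucks)
Σw_i=1.0000  μᵀw=0.1300
σ²=wᵀΣw=λ₁·μ_p+λ₂ = 0.037370·0.130 + 0.009170 = 0.014028 ≈ 0.0140

0.2269


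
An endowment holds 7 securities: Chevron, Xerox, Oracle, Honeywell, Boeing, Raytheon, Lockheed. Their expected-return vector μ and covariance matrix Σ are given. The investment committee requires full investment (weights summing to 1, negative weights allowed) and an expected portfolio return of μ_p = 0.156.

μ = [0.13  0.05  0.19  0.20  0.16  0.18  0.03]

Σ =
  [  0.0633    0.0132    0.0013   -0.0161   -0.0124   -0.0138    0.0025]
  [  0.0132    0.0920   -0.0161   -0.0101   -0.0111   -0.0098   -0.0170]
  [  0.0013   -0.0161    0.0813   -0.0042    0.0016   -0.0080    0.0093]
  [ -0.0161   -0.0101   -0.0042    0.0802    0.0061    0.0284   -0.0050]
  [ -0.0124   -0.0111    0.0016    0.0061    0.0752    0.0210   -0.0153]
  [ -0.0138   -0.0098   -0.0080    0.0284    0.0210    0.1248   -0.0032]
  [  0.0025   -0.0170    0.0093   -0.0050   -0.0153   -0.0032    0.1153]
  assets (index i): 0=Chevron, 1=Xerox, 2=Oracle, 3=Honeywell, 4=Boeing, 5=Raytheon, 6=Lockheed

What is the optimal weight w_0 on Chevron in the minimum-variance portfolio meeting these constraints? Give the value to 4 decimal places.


0.2249

u=Σ⁻¹μ = [3.1176  1.4101  2.6954  2.9373  2.4048  1.0143  0.6577]
v=Σ⁻¹𝟙 = [20.5245  17.6974  15.0890  16.8780  18.5683  6.0069  12.9829]
a=μᵀu=2.162457  b=𝟙ᵀu=14.237229  c=𝟙ᵀv=107.747028  D=ac−b²=30.299612
λ₁=(c·0.156−b)/D = (107.747028·0.156−14.237229)/30.299612 = 0.084863
λ₂=(a−b·0.156)/D = (2.162457−14.237229·0.156)/30.299612 = -0.001932
w* = 0.084863·u + -0.001932·v:
  w_0 = 0.084863·3.1176 + -0.001932·20.5245 = 0.2249  (Chevron)
  w_1 = 0.084863·1.4101 + -0.001932·17.6974 = 0.0855  (Xerox)
  w_2 = 0.084863·2.6954 + -0.001932·15.0890 = 0.1996  (Oracle)
  w_3 = 0.084863·2.9373 + -0.001932·16.8780 = 0.2166  (Honeywell)
  w_4 = 0.084863·2.4048 + -0.001932·18.5683 = 0.1682  (Boeing)
  w_5 = 0.084863·1.0143 + -0.001932·6.0069 = 0.0745  (Raytheon)
  w_6 = 0.084863·0.6577 + -0.001932·12.9829 = 0.0307  (Lockheed)
Σw_i=1.0000  μᵀw=0.1560
σ²=wᵀΣw=λ₁·μ_p+λ₂ = 0.084863·0.156 + -0.001932 = 0.011306 ≈ 0.0113


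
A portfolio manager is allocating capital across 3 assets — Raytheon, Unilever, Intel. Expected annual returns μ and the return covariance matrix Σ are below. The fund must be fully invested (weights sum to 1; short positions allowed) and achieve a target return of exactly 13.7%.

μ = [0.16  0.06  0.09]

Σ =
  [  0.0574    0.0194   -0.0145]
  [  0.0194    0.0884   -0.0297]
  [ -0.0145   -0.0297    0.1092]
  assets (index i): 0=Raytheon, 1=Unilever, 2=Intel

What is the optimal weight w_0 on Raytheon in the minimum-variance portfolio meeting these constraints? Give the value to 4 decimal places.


0.6905

g=Σ⁻¹μ = [2.9656  0.4811  1.3488]
h=Σ⁻¹𝟙 = [16.9145  12.5811  14.8253]
a=μᵀg=0.624751  b=𝟙ᵀg=4.795462  c=𝟙ᵀh=44.320874  D=ac−b²=4.693035
λ₁=(c·0.137−b)/D = (44.320874·0.137−4.795462)/4.693035 = 0.271998
λ₂=(a−b·0.137)/D = (0.624751−4.795462·0.137)/4.693035 = -0.006867
w* = 0.271998·g + -0.006867·h:
  w_0 = 0.271998·2.9656 + -0.006867·16.9145 = 0.6905  (Raytheon)
  w_1 = 0.271998·0.4811 + -0.006867·12.5811 = 0.0445  (Unilever)
  w_2 = 0.271998·1.3488 + -0.006867·14.8253 = 0.2651  (Intel)
Σw_i=1.0000  μᵀw=0.1370
σ²=wᵀΣw=λ₁·μ_p+λ₂ = 0.271998·0.137 + -0.006867 = 0.030397 ≈ 0.0304


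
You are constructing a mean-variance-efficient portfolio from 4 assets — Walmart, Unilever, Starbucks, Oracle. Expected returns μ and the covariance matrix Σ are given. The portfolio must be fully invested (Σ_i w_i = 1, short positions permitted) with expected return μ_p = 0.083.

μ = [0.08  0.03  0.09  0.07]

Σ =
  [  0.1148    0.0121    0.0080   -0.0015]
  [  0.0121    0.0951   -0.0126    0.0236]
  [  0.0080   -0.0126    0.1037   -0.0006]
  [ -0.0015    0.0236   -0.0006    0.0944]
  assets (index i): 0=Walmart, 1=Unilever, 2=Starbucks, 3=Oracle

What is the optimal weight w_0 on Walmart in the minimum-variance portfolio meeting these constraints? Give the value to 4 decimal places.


0.3069

g=Σ⁻¹μ = [0.6295  0.1699  0.8441  0.7144]
h=Σ⁻¹𝟙 = [7.1805  8.8291  10.2116  8.5649]
a=μᵀg=0.181433  b=𝟙ᵀg=2.357903  c=𝟙ᵀh=34.786159  D=ac−b²=0.751663
λ₁=(c·0.083−b)/D = (34.786159·0.083−2.357903)/0.751663 = 0.704236
λ₂=(a−b·0.083)/D = (0.181433−2.357903·0.083)/0.751663 = -0.018988
w* = 0.704236·g + -0.018988·h:
  w_0 = 0.704236·0.6295 + -0.018988·7.1805 = 0.3069  (Walmart)
  w_1 = 0.704236·0.1699 + -0.018988·8.8291 = -0.0480  (Unilever)
  w_2 = 0.704236·0.8441 + -0.018988·10.2116 = 0.4006  (Starbucks)
  w_3 = 0.704236·0.7144 + -0.018988·8.5649 = 0.3405  (Oracle)
Σw_i=1.0000  μᵀw=0.0830
σ²=wᵀΣw=λ₁·μ_p+λ₂ = 0.704236·0.083 + -0.018988 = 0.039464 ≈ 0.0395


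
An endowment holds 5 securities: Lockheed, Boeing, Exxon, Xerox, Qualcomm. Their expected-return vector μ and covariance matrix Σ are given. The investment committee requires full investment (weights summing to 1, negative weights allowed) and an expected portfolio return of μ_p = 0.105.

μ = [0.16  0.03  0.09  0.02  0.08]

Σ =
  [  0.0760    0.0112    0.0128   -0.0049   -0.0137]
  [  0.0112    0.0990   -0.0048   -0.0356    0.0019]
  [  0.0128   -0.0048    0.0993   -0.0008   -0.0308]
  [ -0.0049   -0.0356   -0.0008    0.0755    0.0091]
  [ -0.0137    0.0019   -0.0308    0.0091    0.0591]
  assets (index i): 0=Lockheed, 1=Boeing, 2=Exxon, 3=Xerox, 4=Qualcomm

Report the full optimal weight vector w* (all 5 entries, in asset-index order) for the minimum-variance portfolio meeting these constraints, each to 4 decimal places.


g=Σ⁻¹μ = [2.3286  0.1213  1.4209  0.1745  2.6031]
h=Σ⁻¹𝟙 = [13.8059  15.5510  17.1666  18.5568  25.7100]
a=μᵀg=0.715833  b=𝟙ᵀg=6.648403  c=𝟙ᵀh=90.790199  D=ac−b²=20.789390
λ₁=(c·0.105−b)/D = (90.790199·0.105−6.648403)/20.789390 = 0.138752
λ₂=(a−b·0.105)/D = (0.715833−6.648403·0.105)/20.789390 = 0.000854
w* = 0.138752·g + 0.000854·h:
  w_0 = 0.138752·2.3286 + 0.000854·13.8059 = 0.3349  (Lockheed)
  w_1 = 0.138752·0.1213 + 0.000854·15.5510 = 0.0301  (Boeing)
  w_2 = 0.138752·1.4209 + 0.000854·17.1666 = 0.2118  (Exxon)
  w_3 = 0.138752·0.1745 + 0.000854·18.5568 = 0.0401  (Xerox)
  w_4 = 0.138752·2.6031 + 0.000854·25.7100 = 0.3831  (Qualcomm)
Σw_i=1.0000  μᵀw=0.1050
σ²=wᵀΣw=λ₁·μ_p+λ₂ = 0.138752·0.105 + 0.000854 = 0.015423 ≈ 0.0154

0.3349  0.0301  0.2118  0.0401  0.3831


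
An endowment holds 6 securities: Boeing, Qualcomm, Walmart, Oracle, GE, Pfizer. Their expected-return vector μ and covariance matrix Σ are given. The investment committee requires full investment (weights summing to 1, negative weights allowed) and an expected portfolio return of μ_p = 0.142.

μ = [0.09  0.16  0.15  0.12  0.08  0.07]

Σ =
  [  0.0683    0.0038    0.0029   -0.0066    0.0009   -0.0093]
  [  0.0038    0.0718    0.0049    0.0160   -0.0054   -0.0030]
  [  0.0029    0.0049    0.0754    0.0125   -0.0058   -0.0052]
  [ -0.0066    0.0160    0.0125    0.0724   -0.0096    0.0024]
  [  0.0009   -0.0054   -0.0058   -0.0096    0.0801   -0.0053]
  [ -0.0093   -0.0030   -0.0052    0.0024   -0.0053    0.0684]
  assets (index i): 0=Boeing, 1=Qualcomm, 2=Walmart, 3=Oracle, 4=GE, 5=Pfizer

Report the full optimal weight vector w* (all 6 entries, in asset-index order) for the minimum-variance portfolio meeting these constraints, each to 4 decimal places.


x=Σ⁻¹μ = [1.4341  1.9375  1.8299  1.1912  1.4888  1.5160]
y=Σ⁻¹𝟙 = [17.0586  11.5064  12.4407  12.2541  16.7119  19.2547]
a=μᵀx=1.081738  b=𝟙ᵀx=9.397678  c=𝟙ᵀy=89.226424  D=ac−b²=8.203262
λ₁=(c·0.142−b)/D = (89.226424·0.142−9.397678)/8.203262 = 0.398924
λ₂=(a−b·0.142)/D = (1.081738−9.397678·0.142)/8.203262 = -0.030809
w* = 0.398924·x + -0.030809·y:
  w_0 = 0.398924·1.4341 + -0.030809·17.0586 = 0.0466  (Boeing)
  w_1 = 0.398924·1.9375 + -0.030809·11.5064 = 0.4184  (Qualcomm)
  w_2 = 0.398924·1.8299 + -0.030809·12.4407 = 0.3467  (Walmart)
  w_3 = 0.398924·1.1912 + -0.030809·12.2541 = 0.0977  (Oracle)
  w_4 = 0.398924·1.4888 + -0.030809·16.7119 = 0.0791  (GE)
  w_5 = 0.398924·1.5160 + -0.030809·19.2547 = 0.0116  (Pfizer)
Σw_i=1.0000  μᵀw=0.1420
σ²=wᵀΣw=λ₁·μ_p+λ₂ = 0.398924·0.142 + -0.030809 = 0.025838 ≈ 0.0258

0.0466  0.4184  0.3467  0.0977  0.0791  0.0116


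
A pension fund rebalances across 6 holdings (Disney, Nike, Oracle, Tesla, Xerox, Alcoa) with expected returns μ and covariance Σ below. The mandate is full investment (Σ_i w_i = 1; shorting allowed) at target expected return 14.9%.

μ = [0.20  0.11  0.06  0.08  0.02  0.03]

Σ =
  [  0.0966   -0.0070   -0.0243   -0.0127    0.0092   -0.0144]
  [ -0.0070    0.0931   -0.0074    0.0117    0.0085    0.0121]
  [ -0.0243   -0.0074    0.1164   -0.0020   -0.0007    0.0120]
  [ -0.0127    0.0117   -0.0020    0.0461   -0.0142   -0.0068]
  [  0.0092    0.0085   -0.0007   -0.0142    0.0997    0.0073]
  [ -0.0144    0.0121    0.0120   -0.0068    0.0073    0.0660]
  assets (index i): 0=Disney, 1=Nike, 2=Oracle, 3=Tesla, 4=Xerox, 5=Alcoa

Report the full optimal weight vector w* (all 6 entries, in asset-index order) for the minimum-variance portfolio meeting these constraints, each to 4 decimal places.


u=Σ⁻¹μ = [2.8835  1.0412  1.1316  2.4950  0.1411  0.9285]
v=Σ⁻¹𝟙 = [19.6570  5.7023  11.7864  32.2878  11.0676  18.3544]
a=μᵀu=0.989400  b=𝟙ᵀu=8.620836  c=𝟙ᵀv=98.855402  D=ac−b²=23.488685
λ₁=(c·0.149−b)/D = (98.855402·0.149−8.620836)/23.488685 = 0.260066
λ₂=(a−b·0.149)/D = (0.989400−8.620836·0.149)/23.488685 = -0.012564
w* = 0.260066·u + -0.012564·v:
  w_0 = 0.260066·2.8835 + -0.012564·19.6570 = 0.5029  (Disney)
  w_1 = 0.260066·1.0412 + -0.012564·5.7023 = 0.1991  (Nike)
  w_2 = 0.260066·1.1316 + -0.012564·11.7864 = 0.1462  (Oracle)
  w_3 = 0.260066·2.4950 + -0.012564·32.2878 = 0.2432  (Tesla)
  w_4 = 0.260066·0.1411 + -0.012564·11.0676 = -0.1024  (Xerox)
  w_5 = 0.260066·0.9285 + -0.012564·18.3544 = 0.0109  (Alcoa)
Σw_i=1.0000  μᵀw=0.1490
σ²=wᵀΣw=λ₁·μ_p+λ₂ = 0.260066·0.149 + -0.012564 = 0.026186 ≈ 0.0262

0.5029  0.1991  0.1462  0.2432  -0.1024  0.0109


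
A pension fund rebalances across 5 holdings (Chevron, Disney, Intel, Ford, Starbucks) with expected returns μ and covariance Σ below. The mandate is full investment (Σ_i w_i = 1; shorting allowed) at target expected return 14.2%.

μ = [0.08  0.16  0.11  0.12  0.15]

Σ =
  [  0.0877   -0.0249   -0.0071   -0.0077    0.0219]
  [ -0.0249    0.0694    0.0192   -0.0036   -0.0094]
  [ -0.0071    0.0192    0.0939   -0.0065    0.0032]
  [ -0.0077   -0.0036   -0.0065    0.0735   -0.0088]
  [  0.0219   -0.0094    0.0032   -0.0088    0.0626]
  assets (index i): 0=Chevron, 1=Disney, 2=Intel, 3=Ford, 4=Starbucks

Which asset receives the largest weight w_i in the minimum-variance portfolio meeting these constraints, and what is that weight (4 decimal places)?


x=Σ⁻¹μ = [1.3836  3.0849  0.7145  2.3108  2.6637]
y=Σ⁻¹𝟙 = [15.7047  20.8635  8.3399  18.9072  15.8447]
a=μᵀx=1.359714  b=𝟙ᵀx=10.157494  c=𝟙ᵀy=79.659985  D=ac−b²=5.140124
λ₁=(c·0.142−b)/D = (79.659985·0.142−10.157494)/5.140124 = 0.224552
λ₂=(a−b·0.142)/D = (1.359714−10.157494·0.142)/5.140124 = -0.016079
w* = 0.224552·x + -0.016079·y:
  w_0 = 0.224552·1.3836 + -0.016079·15.7047 = 0.0582  (Chevron)
  w_1 = 0.224552·3.0849 + -0.016079·20.8635 = 0.3572  (Disney)
  w_2 = 0.224552·0.7145 + -0.016079·8.3399 = 0.0263  (Intel)
  w_3 = 0.224552·2.3108 + -0.016079·18.9072 = 0.2149  (Ford)
  w_4 = 0.224552·2.6637 + -0.016079·15.8447 = 0.3434  (Starbucks)
Σw_i=1.0000  μᵀw=0.1420
σ²=wᵀΣw=λ₁·μ_p+λ₂ = 0.224552·0.142 + -0.016079 = 0.015807 ≈ 0.0158

Disney (0.3572)


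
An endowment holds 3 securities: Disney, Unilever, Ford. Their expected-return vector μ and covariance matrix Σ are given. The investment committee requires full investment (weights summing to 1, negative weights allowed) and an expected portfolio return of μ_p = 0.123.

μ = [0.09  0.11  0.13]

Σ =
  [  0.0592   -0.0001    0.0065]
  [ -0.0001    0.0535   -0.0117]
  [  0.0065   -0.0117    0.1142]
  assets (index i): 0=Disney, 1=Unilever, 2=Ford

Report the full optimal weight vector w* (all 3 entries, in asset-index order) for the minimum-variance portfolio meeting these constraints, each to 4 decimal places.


-0.1164  0.5827  0.5336

u=Σ⁻¹μ = [1.3815  2.3429  1.2998]
v=Σ⁻¹𝟙 = [15.8295  20.9076  9.9976]
a=μᵀu=0.551024  b=𝟙ᵀu=5.024177  c=𝟙ᵀv=46.734676  D=ac−b²=0.509586
λ₁=(c·0.123−b)/D = (46.734676·0.123−5.024177)/0.509586 = 1.421131
λ₂=(a−b·0.123)/D = (0.551024−5.024177·0.123)/0.509586 = -0.131380
w* = 1.421131·u + -0.131380·v:
  w_0 = 1.421131·1.3815 + -0.131380·15.8295 = -0.1164  (Disney)
  w_1 = 1.421131·2.3429 + -0.131380·20.9076 = 0.5827  (Unilever)
  w_2 = 1.421131·1.2998 + -0.131380·9.9976 = 0.5336  (Ford)
Σw_i=1.0000  μᵀw=0.1230
σ²=wᵀΣw=λ₁·μ_p+λ₂ = 1.421131·0.123 + -0.131380 = 0.043419 ≈ 0.0434


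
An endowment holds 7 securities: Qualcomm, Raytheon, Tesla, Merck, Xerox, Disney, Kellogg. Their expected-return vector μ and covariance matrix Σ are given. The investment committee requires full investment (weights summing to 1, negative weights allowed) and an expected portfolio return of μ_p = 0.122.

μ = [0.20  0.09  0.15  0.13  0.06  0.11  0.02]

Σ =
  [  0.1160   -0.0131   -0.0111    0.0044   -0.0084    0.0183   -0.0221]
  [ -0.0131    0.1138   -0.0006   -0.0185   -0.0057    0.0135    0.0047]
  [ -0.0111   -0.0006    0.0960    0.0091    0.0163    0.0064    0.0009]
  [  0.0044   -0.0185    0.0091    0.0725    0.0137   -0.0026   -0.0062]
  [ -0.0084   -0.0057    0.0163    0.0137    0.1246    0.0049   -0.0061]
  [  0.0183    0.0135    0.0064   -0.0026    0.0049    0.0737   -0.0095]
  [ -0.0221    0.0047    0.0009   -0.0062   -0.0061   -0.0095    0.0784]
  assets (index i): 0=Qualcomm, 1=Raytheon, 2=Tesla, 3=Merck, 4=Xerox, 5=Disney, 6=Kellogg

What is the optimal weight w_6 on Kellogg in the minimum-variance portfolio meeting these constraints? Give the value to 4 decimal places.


0.1400

p=Σ⁻¹μ = [2.0189  1.2084  1.5156  1.8490  0.2884  0.8134  1.0016]
q=Σ⁻¹𝟙 = [12.5468  11.1726  8.4206  15.4332  7.0925  10.1362  18.5260]
a=μᵀp=1.107064  b=𝟙ᵀp=8.695371  c=𝟙ᵀq=83.328067  D=ac−b²=16.640060
λ₁=(c·0.122−b)/D = (83.328067·0.122−8.695371)/16.640060 = 0.088380
λ₂=(a−b·0.122)/D = (1.107064−8.695371·0.122)/16.640060 = 0.002778
w* = 0.088380·p + 0.002778·q:
  w_0 = 0.088380·2.0189 + 0.002778·12.5468 = 0.2133  (Qualcomm)
  w_1 = 0.088380·1.2084 + 0.002778·11.1726 = 0.1378  (Raytheon)
  w_2 = 0.088380·1.5156 + 0.002778·8.4206 = 0.1573  (Tesla)
  w_3 = 0.088380·1.8490 + 0.002778·15.4332 = 0.2063  (Merck)
  w_4 = 0.088380·0.2884 + 0.002778·7.0925 = 0.0452  (Xerox)
  w_5 = 0.088380·0.8134 + 0.002778·10.1362 = 0.1001  (Disney)
  w_6 = 0.088380·1.0016 + 0.002778·18.5260 = 0.1400  (Kellogg)
Σw_i=1.0000  μᵀw=0.1220
σ²=wᵀΣw=λ₁·μ_p+λ₂ = 0.088380·0.122 + 0.002778 = 0.013561 ≈ 0.0136


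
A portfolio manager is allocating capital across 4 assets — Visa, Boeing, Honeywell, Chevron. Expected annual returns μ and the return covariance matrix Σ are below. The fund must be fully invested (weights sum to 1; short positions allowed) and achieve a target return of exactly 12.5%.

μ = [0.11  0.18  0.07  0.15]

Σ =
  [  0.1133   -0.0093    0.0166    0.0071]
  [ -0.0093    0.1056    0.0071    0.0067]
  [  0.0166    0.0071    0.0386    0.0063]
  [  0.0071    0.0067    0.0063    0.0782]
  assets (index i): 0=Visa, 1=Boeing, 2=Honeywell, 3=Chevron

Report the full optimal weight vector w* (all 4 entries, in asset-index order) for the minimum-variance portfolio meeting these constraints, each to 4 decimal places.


0.1525  0.2470  0.3288  0.2717

u=Σ⁻¹μ = [0.8736  1.6193  0.8739  1.6297]
v=Σ⁻¹𝟙 = [5.8881  7.9943  20.2827  9.9342]
a=μᵀu=0.693206  b=𝟙ᵀu=4.996571  c=𝟙ᵀv=44.099236  D=ac−b²=5.604150
λ₁=(c·0.125−b)/D = (44.099236·0.125−4.996571)/5.604150 = 0.092045
λ₂=(a−b·0.125)/D = (0.693206−4.996571·0.125)/5.604150 = 0.012247
w* = 0.092045·u + 0.012247·v:
  w_0 = 0.092045·0.8736 + 0.012247·5.8881 = 0.1525  (Visa)
  w_1 = 0.092045·1.6193 + 0.012247·7.9943 = 0.2470  (Boeing)
  w_2 = 0.092045·0.8739 + 0.012247·20.2827 = 0.3288  (Honeywell)
  w_3 = 0.092045·1.6297 + 0.012247·9.9342 = 0.2717  (Chevron)
Σw_i=1.0000  μᵀw=0.1250
σ²=wᵀΣw=λ₁·μ_p+λ₂ = 0.092045·0.125 + 0.012247 = 0.023753 ≈ 0.0238


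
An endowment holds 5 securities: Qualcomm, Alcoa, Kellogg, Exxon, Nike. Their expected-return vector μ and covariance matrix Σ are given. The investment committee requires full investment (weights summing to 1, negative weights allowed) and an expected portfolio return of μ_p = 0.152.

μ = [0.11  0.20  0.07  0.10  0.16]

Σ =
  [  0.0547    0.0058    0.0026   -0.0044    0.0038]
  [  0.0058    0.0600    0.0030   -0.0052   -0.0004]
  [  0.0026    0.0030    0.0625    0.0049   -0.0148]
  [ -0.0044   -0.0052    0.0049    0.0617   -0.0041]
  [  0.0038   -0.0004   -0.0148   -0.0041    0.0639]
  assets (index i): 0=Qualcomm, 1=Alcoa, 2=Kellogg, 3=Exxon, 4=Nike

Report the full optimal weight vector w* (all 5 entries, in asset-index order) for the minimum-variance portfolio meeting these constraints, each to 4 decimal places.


x=Σ⁻¹μ = [1.5595  3.3122  1.4176  2.0909  2.8944]
y=Σ⁻¹𝟙 = [15.8330  15.9883  17.8856  18.6022  20.1441]
a=μᵀx=1.605408  b=𝟙ᵀx=11.274567  c=𝟙ᵀy=88.453260  D=ac−b²=14.887691
λ₁=(c·0.152−b)/D = (88.453260·0.152−11.274567)/14.887691 = 0.145780
λ₂=(a−b·0.152)/D = (1.605408−11.274567·0.152)/14.887691 = -0.007276
w* = 0.145780·x + -0.007276·y:
  w_0 = 0.145780·1.5595 + -0.007276·15.8330 = 0.1121  (Qualcomm)
  w_1 = 0.145780·3.3122 + -0.007276·15.9883 = 0.3665  (Alcoa)
  w_2 = 0.145780·1.4176 + -0.007276·17.8856 = 0.0765  (Kellogg)
  w_3 = 0.145780·2.0909 + -0.007276·18.6022 = 0.1695  (Exxon)
  w_4 = 0.145780·2.8944 + -0.007276·20.1441 = 0.2754  (Nike)
Σw_i=1.0000  μᵀw=0.1520
σ²=wᵀΣw=λ₁·μ_p+λ₂ = 0.145780·0.152 + -0.007276 = 0.014882 ≈ 0.0149

0.1121  0.3665  0.0765  0.1695  0.2754


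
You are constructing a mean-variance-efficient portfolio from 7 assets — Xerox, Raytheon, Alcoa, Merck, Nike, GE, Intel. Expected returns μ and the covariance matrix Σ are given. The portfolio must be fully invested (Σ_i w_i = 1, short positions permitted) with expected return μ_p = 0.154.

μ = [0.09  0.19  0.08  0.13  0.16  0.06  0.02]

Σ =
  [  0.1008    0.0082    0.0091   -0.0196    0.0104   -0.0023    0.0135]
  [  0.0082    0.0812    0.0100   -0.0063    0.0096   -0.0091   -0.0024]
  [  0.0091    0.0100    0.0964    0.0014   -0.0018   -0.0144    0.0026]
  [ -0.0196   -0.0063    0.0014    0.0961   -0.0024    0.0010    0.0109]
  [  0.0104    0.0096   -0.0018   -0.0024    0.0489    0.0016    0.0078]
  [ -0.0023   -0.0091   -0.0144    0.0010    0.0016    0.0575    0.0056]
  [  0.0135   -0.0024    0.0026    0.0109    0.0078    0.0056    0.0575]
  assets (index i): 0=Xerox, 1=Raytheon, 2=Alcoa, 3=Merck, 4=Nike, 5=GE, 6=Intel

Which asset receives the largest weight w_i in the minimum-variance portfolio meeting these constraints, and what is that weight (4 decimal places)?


Nike (0.3559)

x=Σ⁻¹μ = [0.8247  2.1131  0.8129  1.7788  2.8548  1.5695  -0.6717]
y=Σ⁻¹𝟙 = [7.8827  11.8336  11.3924  11.7464  15.2975  20.9083  9.1812]
a=μᵀx=1.309471  b=𝟙ᵀx=9.281976  c=𝟙ᵀy=88.242189  D=ac−b²=29.395480
λ₁=(c·0.154−b)/D = (88.242189·0.154−9.281976)/29.395480 = 0.146530
λ₂=(a−b·0.154)/D = (1.309471−9.281976·0.154)/29.395480 = -0.004081
w* = 0.146530·x + -0.004081·y:
  w_0 = 0.146530·0.8247 + -0.004081·7.8827 = 0.0887  (Xerox)
  w_1 = 0.146530·2.1131 + -0.004081·11.8336 = 0.2613  (Raytheon)
  w_2 = 0.146530·0.8129 + -0.004081·11.3924 = 0.0726  (Alcoa)
  w_3 = 0.146530·1.7788 + -0.004081·11.7464 = 0.2127  (Merck)
  w_4 = 0.146530·2.8548 + -0.004081·15.2975 = 0.3559  (Nike)
  w_5 = 0.146530·1.5695 + -0.004081·20.9083 = 0.1447  (GE)
  w_6 = 0.146530·-0.6717 + -0.004081·9.1812 = -0.1359  (Intel)
Σw_i=1.0000  μᵀw=0.1540
σ²=wᵀΣw=λ₁·μ_p+λ₂ = 0.146530·0.154 + -0.004081 = 0.018485 ≈ 0.0185


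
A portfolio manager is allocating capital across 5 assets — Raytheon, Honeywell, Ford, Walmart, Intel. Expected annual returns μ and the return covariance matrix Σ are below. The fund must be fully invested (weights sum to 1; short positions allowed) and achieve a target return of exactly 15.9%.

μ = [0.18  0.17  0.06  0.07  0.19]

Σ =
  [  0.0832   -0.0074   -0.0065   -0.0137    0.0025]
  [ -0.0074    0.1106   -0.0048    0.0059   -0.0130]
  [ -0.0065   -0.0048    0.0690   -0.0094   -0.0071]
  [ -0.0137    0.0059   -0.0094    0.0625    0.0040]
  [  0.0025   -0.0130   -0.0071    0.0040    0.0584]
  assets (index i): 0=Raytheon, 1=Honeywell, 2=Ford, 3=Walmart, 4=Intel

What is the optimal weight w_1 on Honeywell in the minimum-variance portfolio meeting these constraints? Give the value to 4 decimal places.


g=Σ⁻¹μ = [2.6410  2.1523  1.8623  1.5364  3.7407]
h=Σ⁻¹𝟙 = [17.6349  12.4674  21.9375  20.6828  20.3941]
a=μᵀg=1.771280  b=𝟙ᵀg=11.932652  c=𝟙ᵀh=93.116634  D=ac−b²=22.547461
λ₁=(c·0.159−b)/D = (93.116634·0.159−11.932652)/22.547461 = 0.127415
λ₂=(a−b·0.159)/D = (1.771280−11.932652·0.159)/22.547461 = -0.005589
w* = 0.127415·g + -0.005589·h:
  w_0 = 0.127415·2.6410 + -0.005589·17.6349 = 0.2379  (Raytheon)
  w_1 = 0.127415·2.1523 + -0.005589·12.4674 = 0.2046  (Honeywell)
  w_2 = 0.127415·1.8623 + -0.005589·21.9375 = 0.1147  (Ford)
  w_3 = 0.127415·1.5364 + -0.005589·20.6828 = 0.0802  (Walmart)
  w_4 = 0.127415·3.7407 + -0.005589·20.3941 = 0.3626  (Intel)
Σw_i=1.0000  μᵀw=0.1590
σ²=wᵀΣw=λ₁·μ_p+λ₂ = 0.127415·0.159 + -0.005589 = 0.014670 ≈ 0.0147

0.2046


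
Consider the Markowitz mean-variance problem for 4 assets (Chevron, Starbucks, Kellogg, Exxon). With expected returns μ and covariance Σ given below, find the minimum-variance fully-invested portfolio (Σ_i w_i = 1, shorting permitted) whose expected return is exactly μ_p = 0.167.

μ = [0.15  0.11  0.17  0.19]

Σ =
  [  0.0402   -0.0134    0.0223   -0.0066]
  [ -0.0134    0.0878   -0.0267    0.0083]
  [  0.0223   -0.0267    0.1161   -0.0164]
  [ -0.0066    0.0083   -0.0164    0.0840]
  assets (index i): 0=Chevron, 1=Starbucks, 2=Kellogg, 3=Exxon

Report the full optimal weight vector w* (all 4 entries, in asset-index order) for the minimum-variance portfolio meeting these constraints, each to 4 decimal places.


u=Σ⁻¹μ = [4.0038  2.0831  1.5520  2.6737]
v=Σ⁻¹𝟙 = [27.7940  17.0902  9.2106  14.1982]
a=μᵀu=1.601533  b=𝟙ᵀu=10.312479  c=𝟙ᵀv=68.292983  D=ac−b²=3.026270
λ₁=(c·0.167−b)/D = (68.292983·0.167−10.312479)/3.026270 = 0.360989
λ₂=(a−b·0.167)/D = (1.601533−10.312479·0.167)/3.026270 = -0.039868
w* = 0.360989·u + -0.039868·v:
  w_0 = 0.360989·4.0038 + -0.039868·27.7940 = 0.3372  (Chevron)
  w_1 = 0.360989·2.0831 + -0.039868·17.0902 = 0.0706  (Starbucks)
  w_2 = 0.360989·1.5520 + -0.039868·9.2106 = 0.1930  (Kellogg)
  w_3 = 0.360989·2.6737 + -0.039868·14.1982 = 0.3991  (Exxon)
Σw_i=1.0000  μᵀw=0.1670
σ²=wᵀΣw=λ₁·μ_p+λ₂ = 0.360989·0.167 + -0.039868 = 0.020417 ≈ 0.0204

0.3372  0.0706  0.1930  0.3991


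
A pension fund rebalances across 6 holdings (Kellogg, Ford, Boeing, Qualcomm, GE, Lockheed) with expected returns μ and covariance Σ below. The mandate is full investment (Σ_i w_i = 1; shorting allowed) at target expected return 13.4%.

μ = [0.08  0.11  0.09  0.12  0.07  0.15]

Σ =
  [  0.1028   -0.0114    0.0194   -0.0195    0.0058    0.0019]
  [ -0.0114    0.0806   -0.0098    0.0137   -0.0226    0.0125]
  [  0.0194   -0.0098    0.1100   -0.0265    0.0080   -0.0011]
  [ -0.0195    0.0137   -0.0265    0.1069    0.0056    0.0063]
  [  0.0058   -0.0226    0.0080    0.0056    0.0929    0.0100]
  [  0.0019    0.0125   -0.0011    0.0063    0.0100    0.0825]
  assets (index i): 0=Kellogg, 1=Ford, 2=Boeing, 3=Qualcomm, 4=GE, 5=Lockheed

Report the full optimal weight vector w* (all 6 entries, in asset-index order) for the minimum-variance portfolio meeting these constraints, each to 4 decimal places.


0.0456  0.1233  0.1502  0.2566  -0.1104  0.5347

g=Σ⁻¹μ = [0.9050  1.3888  1.0449  1.2475  0.7170  1.4187]
h=Σ⁻¹𝟙 = [10.7471  15.4093  10.4298  10.8846  11.4852  7.4547]
a=μᵀg=0.731895  b=𝟙ᵀg=6.721802  c=𝟙ᵀh=66.410790  D=ac−b²=3.423070
λ₁=(c·0.134−b)/D = (66.410790·0.134−6.721802)/3.423070 = 0.636050
λ₂=(a−b·0.134)/D = (0.731895−6.721802·0.134)/3.423070 = -0.049320
w* = 0.636050·g + -0.049320·h:
  w_0 = 0.636050·0.9050 + -0.049320·10.7471 = 0.0456  (Kellogg)
  w_1 = 0.636050·1.3888 + -0.049320·15.4093 = 0.1233  (Ford)
  w_2 = 0.636050·1.0449 + -0.049320·10.4298 = 0.1502  (Boeing)
  w_3 = 0.636050·1.2475 + -0.049320·10.8846 = 0.2566  (Qualcomm)
  w_4 = 0.636050·0.7170 + -0.049320·11.4852 = -0.1104  (GE)
  w_5 = 0.636050·1.4187 + -0.049320·7.4547 = 0.5347  (Lockheed)
Σw_i=1.0000  μᵀw=0.1340
σ²=wᵀΣw=λ₁·μ_p+λ₂ = 0.636050·0.134 + -0.049320 = 0.035910 ≈ 0.0359


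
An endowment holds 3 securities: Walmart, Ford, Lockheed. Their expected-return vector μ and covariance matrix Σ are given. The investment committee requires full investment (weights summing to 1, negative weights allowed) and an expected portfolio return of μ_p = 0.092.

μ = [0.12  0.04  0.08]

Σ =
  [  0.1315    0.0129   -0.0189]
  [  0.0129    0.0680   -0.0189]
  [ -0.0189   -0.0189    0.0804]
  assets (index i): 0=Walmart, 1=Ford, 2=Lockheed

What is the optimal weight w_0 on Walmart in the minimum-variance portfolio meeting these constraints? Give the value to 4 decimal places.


0.4208

u=Σ⁻¹μ = [1.0401  0.7868  1.4245]
v=Σ⁻¹𝟙 = [8.5025  18.3012  18.7387]
a=μᵀu=0.270245  b=𝟙ᵀu=3.251437  c=𝟙ᵀv=45.542303  D=ac−b²=1.735730
λ₁=(c·0.092−b)/D = (45.542303·0.092−3.251437)/1.735730 = 0.540669
λ₂=(a−b·0.092)/D = (0.270245−3.251437·0.092)/1.735730 = -0.016643
w* = 0.540669·u + -0.016643·v:
  w_0 = 0.540669·1.0401 + -0.016643·8.5025 = 0.4208  (Walmart)
  w_1 = 0.540669·0.7868 + -0.016643·18.3012 = 0.1208  (Ford)
  w_2 = 0.540669·1.4245 + -0.016643·18.7387 = 0.4583  (Lockheed)
Σw_i=1.0000  μᵀw=0.0920
σ²=wᵀΣw=λ₁·μ_p+λ₂ = 0.540669·0.092 + -0.016643 = 0.033099 ≈ 0.0331


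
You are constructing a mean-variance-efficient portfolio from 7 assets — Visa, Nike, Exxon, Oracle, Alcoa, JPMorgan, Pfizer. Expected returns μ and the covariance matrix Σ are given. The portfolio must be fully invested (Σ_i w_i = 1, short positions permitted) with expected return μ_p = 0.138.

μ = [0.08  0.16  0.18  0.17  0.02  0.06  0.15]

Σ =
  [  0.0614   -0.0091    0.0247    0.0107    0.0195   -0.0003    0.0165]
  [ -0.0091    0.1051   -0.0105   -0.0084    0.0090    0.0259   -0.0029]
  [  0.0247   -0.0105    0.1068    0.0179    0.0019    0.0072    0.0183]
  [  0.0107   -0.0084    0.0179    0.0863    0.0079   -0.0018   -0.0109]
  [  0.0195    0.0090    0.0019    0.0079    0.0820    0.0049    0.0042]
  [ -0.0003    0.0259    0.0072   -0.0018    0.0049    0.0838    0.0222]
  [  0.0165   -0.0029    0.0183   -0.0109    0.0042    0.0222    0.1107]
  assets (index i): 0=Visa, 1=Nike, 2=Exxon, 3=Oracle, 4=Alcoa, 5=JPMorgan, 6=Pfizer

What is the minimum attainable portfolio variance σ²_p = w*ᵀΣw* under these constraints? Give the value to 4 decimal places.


0.0193

x=Σ⁻¹μ = [0.4908  1.9980  1.2086  2.0589  -0.3722  -0.3122  1.4139]
y=Σ⁻¹𝟙 = [10.1671  9.6307  4.4878  10.6633  6.8560  6.7215  6.4703]
a=μᵀx=1.112418  b=𝟙ᵀx=6.485795  c=𝟙ᵀy=54.996626  D=ac−b²=19.113703
λ₁=(c·0.138−b)/D = (54.996626·0.138−6.485795)/19.113703 = 0.057746
λ₂=(a−b·0.138)/D = (1.112418−6.485795·0.138)/19.113703 = 0.011373
w* = 0.057746·x + 0.011373·y:
  w_0 = 0.057746·0.4908 + 0.011373·10.1671 = 0.1440  (Visa)
  w_1 = 0.057746·1.9980 + 0.011373·9.6307 = 0.2249  (Nike)
  w_2 = 0.057746·1.2086 + 0.011373·4.4878 = 0.1208  (Exxon)
  w_3 = 0.057746·2.0589 + 0.011373·10.6633 = 0.2402  (Oracle)
  w_4 = 0.057746·-0.3722 + 0.011373·6.8560 = 0.0565  (Alcoa)
  w_5 = 0.057746·-0.3122 + 0.011373·6.7215 = 0.0584  (JPMorgan)
  w_6 = 0.057746·1.4139 + 0.011373·6.4703 = 0.1552  (Pfizer)
Σw_i=1.0000  μᵀw=0.1380
σ²=wᵀΣw=λ₁·μ_p+λ₂ = 0.057746·0.138 + 0.011373 = 0.019342 ≈ 0.0193
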